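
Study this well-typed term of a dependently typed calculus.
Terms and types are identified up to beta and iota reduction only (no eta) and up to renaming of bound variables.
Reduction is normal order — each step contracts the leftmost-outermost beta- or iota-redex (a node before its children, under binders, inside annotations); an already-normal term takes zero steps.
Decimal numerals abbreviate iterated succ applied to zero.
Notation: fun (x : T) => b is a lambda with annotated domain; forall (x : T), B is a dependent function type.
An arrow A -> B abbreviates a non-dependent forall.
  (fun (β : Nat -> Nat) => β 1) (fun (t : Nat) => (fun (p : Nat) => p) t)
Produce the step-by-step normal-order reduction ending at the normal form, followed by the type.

normal-order reduction sequence:
  (fun (β : Nat -> Nat) => β 1) (fun (t : Nat) => (fun (p : Nat) => p) t)
  ~> (fun (β : Nat) => (fun (t : Nat) => t) β) 1
  ~> (fun (β : Nat) => β) 1
  ~> 1
the term's type:
  Nat


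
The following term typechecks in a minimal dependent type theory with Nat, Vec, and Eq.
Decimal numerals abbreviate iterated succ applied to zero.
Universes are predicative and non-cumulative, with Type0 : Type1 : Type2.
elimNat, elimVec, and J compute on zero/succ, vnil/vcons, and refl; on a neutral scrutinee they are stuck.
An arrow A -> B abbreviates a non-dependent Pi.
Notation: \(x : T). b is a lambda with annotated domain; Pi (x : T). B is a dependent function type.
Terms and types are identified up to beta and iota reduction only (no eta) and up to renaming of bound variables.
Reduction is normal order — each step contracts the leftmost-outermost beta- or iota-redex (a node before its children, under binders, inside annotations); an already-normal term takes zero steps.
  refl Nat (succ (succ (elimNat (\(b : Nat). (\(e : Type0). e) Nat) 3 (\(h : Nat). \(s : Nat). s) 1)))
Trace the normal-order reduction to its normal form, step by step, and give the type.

reduction (normal order):
  refl Nat (succ (succ (elimNat (\(b : Nat). (\(e : Type0). e) Nat) 3 (\(h : Nat). \(s : Nat). s) 1)))
  ~> refl Nat (succ (succ ((\(b : Nat). \(e : Nat). e) 0 (elimNat (\(h : Nat). (\(s : Type0). s) Nat) 3 (\(n : Nat). \(φ : Nat). φ) 0))))
  ~> refl Nat (succ (succ ((\(b : Nat). b) (elimNat (\(e : Nat). (\(h : Type0). h) Nat) 3 (\(s : Nat). \(n : Nat). n) 0))))
  ~> refl Nat (succ (succ (elimNat (\(b : Nat). (\(e : Type0). e) Nat) 3 (\(h : Nat). \(s : Nat). s) 0)))
  ~> refl Nat 5
the term's type:
  Eq Nat 5 5


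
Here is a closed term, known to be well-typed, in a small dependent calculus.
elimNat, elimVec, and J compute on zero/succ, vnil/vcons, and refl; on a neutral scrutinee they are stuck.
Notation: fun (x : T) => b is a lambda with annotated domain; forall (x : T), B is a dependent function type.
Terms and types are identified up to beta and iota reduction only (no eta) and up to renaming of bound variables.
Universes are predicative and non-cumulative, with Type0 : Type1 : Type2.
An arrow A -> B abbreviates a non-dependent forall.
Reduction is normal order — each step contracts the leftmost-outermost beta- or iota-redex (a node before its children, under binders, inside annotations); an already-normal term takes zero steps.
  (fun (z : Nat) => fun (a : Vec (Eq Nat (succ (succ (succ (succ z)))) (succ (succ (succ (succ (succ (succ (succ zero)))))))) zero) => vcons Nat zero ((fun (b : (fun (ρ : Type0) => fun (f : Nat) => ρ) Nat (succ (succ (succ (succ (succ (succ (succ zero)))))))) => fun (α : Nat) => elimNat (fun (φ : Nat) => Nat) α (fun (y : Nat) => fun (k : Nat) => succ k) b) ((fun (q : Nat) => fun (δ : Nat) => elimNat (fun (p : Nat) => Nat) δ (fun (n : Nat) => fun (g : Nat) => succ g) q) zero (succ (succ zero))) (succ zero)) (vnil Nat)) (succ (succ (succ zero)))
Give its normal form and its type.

normal form:
  fun (z : Vec (Eq Nat (succ (succ (succ (succ (succ (succ (succ zero))))))) (succ (succ (succ (succ (succ (succ (succ zero)))))))) zero) => vcons Nat zero (succ (succ (succ zero))) (vnil Nat)
inferred type:
  Vec (Eq Nat (succ (succ (succ (succ (succ (succ (succ zero))))))) (succ (succ (succ (succ (succ (succ (succ zero)))))))) zero -> Vec Nat (succ zero)


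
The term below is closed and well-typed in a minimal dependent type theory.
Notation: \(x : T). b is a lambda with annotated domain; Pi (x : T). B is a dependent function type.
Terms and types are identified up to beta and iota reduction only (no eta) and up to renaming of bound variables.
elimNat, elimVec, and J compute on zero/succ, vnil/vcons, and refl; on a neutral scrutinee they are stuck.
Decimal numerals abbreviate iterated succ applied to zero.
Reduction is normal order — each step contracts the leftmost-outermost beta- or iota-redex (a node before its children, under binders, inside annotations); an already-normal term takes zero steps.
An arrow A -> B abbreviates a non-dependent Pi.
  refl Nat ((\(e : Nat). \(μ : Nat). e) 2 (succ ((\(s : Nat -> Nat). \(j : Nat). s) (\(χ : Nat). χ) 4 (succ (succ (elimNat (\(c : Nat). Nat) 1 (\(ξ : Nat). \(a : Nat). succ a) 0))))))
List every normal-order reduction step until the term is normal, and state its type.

reduction (normal order):
  refl Nat ((\(e : Nat). \(μ : Nat). e) 2 (succ ((\(s : Nat -> Nat). \(j : Nat). s) (\(χ : Nat). χ) 4 (succ (succ (elimNat (\(c : Nat). Nat) 1 (\(ξ : Nat). \(a : Nat). succ a) 0))))))
  ~> refl Nat ((\(e : Nat). 2) (succ ((\(μ : Nat -> Nat). \(s : Nat). μ) (\(j : Nat). j) 4 (succ (succ (elimNat (\(χ : Nat). Nat) 1 (\(c : Nat). \(ξ : Nat). succ ξ) 0))))))
  ~> refl Nat 2
the term's type:
  Eq Nat 2 2


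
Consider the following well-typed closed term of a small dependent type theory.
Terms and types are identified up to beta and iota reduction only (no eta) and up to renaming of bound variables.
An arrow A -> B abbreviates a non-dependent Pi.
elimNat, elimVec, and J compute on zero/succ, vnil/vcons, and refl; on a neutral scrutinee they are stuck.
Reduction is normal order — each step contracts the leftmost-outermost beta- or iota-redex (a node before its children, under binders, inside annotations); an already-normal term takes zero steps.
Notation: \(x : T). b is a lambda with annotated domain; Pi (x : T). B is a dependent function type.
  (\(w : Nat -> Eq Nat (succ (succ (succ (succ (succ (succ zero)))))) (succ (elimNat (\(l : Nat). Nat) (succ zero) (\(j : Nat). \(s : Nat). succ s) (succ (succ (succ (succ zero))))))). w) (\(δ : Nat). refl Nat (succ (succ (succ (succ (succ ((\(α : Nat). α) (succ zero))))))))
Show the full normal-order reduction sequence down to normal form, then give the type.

normal-order reduction sequence:
  (\(w : Nat -> Eq Nat (succ (succ (succ (succ (succ (succ zero)))))) (succ (elimNat (\(l : Nat). Nat) (succ zero) (\(j : Nat). \(s : Nat). succ s) (succ (succ (succ (succ zero))))))). w) (\(δ : Nat). refl Nat (succ (succ (succ (succ (succ ((\(α : Nat). α) (succ zero))))))))
  ~> \(w : Nat). refl Nat (succ (succ (succ (succ (succ ((\(l : Nat). l) (succ zero)))))))
  ~> \(w : Nat). refl Nat (succ (succ (succ (succ (succ (succ zero))))))
type:
  Nat -> Eq Nat (succ (succ (succ (succ (succ (succ zero)))))) (succ (succ (succ (succ (succ (succ zero))))))


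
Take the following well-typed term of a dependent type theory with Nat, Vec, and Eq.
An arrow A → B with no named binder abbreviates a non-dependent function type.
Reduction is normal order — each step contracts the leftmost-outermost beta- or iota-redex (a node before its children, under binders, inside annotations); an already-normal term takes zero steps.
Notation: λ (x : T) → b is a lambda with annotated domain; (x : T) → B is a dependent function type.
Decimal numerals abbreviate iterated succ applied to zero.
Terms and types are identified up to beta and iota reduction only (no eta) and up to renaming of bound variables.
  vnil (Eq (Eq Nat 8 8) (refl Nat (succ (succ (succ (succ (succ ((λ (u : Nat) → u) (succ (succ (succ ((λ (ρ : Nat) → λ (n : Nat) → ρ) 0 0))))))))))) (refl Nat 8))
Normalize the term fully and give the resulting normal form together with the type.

normal form:
  vnil (Eq (Eq Nat 8 8) (refl Nat 8) (refl Nat 8))
inferred type:
  Vec (Eq (Eq Nat 8 8) (refl Nat 8) (refl Nat 8)) 0


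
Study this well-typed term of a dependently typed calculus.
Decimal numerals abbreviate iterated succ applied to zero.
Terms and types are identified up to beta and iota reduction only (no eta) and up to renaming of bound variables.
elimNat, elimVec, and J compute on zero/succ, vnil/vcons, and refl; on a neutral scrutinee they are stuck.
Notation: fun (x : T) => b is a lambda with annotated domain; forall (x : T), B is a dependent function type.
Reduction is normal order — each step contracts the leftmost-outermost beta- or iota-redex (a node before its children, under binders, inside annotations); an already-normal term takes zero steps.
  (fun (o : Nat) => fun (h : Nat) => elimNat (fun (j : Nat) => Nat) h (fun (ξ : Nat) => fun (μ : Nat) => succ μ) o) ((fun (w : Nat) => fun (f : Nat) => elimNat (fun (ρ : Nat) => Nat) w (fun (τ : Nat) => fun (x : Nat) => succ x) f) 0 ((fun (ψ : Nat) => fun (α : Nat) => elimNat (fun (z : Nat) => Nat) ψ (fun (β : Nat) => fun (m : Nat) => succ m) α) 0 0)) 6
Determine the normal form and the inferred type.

reduced normal form:
  6
the term's type:
  Nat


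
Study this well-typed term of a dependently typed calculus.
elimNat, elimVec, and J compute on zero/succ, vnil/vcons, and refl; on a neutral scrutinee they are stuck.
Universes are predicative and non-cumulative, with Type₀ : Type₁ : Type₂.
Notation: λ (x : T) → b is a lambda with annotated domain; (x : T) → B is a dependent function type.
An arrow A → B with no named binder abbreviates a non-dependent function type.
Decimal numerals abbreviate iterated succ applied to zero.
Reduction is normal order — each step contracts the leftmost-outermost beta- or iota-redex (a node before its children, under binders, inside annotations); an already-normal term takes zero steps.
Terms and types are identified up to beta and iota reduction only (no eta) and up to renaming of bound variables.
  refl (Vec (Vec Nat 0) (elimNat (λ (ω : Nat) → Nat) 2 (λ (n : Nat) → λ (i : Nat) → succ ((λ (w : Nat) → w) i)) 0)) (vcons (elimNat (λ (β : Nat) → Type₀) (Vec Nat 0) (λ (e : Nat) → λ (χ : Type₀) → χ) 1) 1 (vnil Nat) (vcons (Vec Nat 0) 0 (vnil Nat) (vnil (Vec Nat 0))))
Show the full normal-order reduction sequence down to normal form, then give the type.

normal-order reduction:
  refl (Vec (Vec Nat 0) (elimNat (λ (ω : Nat) → Nat) 2 (λ (n : Nat) → λ (i : Nat) → succ ((λ (w : Nat) → w) i)) 0)) (vcons (elimNat (λ (β : Nat) → Type₀) (Vec Nat 0) (λ (e : Nat) → λ (χ : Type₀) → χ) 1) 1 (vnil Nat) (vcons (Vec Nat 0) 0 (vnil Nat) (vnil (Vec Nat 0))))
  ~> refl (Vec (Vec Nat 0) 2) (vcons (elimNat (λ (ω : Nat) → Type₀) (Vec Nat 0) (λ (n : Nat) → λ (i : Type₀) → i) 1) 1 (vnil Nat) (vcons (Vec Nat 0) 0 (vnil Nat) (vnil (Vec Nat 0))))
  ~> refl (Vec (Vec Nat 0) 2) (vcons ((λ (ω : Nat) → λ (n : Type₀) → n) 0 (elimNat (λ (i : Nat) → Type₀) (Vec Nat 0) (λ (w : Nat) → λ (β : Type₀) → β) 0)) 1 (vnil Nat) (vcons (Vec Nat 0) 0 (vnil Nat) (vnil (Vec Nat 0))))
  ~> refl (Vec (Vec Nat 0) 2) (vcons ((λ (ω : Type₀) → ω) (elimNat (λ (n : Nat) → Type₀) (Vec Nat 0) (λ (i : Nat) → λ (w : Type₀) → w) 0)) 1 (vnil Nat) (vcons (Vec Nat 0) 0 (vnil Nat) (vnil (Vec Nat 0))))
  ~> refl (Vec (Vec Nat 0) 2) (vcons (elimNat (λ (ω : Nat) → Type₀) (Vec Nat 0) (λ (n : Nat) → λ (i : Type₀) → i) 0) 1 (vnil Nat) (vcons (Vec Nat 0) 0 (vnil Nat) (vnil (Vec Nat 0))))
  ~> refl (Vec (Vec Nat 0) 2) (vcons (Vec Nat 0) 1 (vnil Nat) (vcons (Vec Nat 0) 0 (vnil Nat) (vnil (Vec Nat 0))))
the term's type:
  Eq (Vec (Vec Nat 0) 2) (vcons (Vec Nat 0) 1 (vnil Nat) (vcons (Vec Nat 0) 0 (vnil Nat) (vnil (Vec Nat 0)))) (vcons (Vec Nat 0) 1 (vnil Nat) (vcons (Vec Nat 0) 0 (vnil Nat) (vnil (Vec Nat 0))))


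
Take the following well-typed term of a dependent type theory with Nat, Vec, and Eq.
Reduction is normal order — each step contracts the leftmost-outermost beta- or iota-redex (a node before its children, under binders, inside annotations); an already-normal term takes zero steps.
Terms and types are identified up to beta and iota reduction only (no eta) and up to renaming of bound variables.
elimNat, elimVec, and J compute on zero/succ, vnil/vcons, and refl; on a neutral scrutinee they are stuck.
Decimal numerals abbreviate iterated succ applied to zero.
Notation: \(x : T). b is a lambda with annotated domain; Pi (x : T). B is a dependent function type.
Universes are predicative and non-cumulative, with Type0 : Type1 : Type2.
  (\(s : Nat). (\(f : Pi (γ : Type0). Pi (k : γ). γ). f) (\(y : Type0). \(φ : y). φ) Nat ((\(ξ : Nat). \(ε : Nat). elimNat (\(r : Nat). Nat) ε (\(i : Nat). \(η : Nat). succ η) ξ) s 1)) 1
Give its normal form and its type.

normal form:
  2
the term's type:
  Nat


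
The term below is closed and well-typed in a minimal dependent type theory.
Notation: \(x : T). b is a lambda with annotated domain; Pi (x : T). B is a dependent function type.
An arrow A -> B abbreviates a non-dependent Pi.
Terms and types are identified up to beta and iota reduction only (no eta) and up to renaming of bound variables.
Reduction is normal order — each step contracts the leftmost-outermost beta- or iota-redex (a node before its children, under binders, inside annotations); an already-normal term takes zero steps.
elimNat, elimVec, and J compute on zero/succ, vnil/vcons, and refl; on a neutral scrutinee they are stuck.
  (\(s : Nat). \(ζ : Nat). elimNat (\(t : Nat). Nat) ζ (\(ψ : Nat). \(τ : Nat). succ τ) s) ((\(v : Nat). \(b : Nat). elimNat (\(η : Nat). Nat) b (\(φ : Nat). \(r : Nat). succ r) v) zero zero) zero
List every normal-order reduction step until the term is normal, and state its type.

normal-order reduction sequence:
  (\(s : Nat). \(ζ : Nat). elimNat (\(t : Nat). Nat) ζ (\(ψ : Nat). \(τ : Nat). succ τ) s) ((\(v : Nat). \(b : Nat). elimNat (\(η : Nat). Nat) b (\(φ : Nat). \(r : Nat). succ r) v) zero zero) zero
  ~> (\(s : Nat). elimNat (\(ζ : Nat). Nat) s (\(t : Nat). \(ψ : Nat). succ ψ) ((\(τ : Nat). \(v : Nat). elimNat (\(b : Nat). Nat) v (\(η : Nat). \(φ : Nat). succ φ) τ) zero zero)) zero
  ~> elimNat (\(s : Nat). Nat) zero (\(ζ : Nat). \(t : Nat). succ t) ((\(ψ : Nat). \(τ : Nat). elimNat (\(v : Nat). Nat) τ (\(b : Nat). \(η : Nat). succ η) ψ) zero zero)
  ~> elimNat (\(s : Nat). Nat) zero (\(ζ : Nat). \(t : Nat). succ t) ((\(ψ : Nat). elimNat (\(τ : Nat). Nat) ψ (\(v : Nat). \(b : Nat). succ b) zero) zero)
  ~> elimNat (\(s : Nat). Nat) zero (\(ζ : Nat). \(t : Nat). succ t) (elimNat (\(ψ : Nat). Nat) zero (\(τ : Nat). \(v : Nat). succ v) zero)
  ~> elimNat (\(s : Nat). Nat) zero (\(ζ : Nat). \(t : Nat). succ t) zero
  ~> zero
inferred type:
  Nat


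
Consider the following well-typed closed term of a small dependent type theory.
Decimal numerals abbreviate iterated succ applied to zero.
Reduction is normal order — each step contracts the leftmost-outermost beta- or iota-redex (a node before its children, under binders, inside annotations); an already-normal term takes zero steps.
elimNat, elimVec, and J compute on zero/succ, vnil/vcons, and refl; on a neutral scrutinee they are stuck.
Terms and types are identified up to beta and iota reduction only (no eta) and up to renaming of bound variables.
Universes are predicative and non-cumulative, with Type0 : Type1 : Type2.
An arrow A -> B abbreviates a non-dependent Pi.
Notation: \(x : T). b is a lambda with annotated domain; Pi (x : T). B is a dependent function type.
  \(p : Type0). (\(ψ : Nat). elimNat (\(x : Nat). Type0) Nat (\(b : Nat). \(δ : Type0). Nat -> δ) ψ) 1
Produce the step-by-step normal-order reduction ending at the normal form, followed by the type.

reduction (normal order):
  \(p : Type0). (\(ψ : Nat). elimNat (\(x : Nat). Type0) Nat (\(b : Nat). \(δ : Type0). Nat -> δ) ψ) 1
  ~> \(p : Type0). elimNat (\(ψ : Nat). Type0) Nat (\(x : Nat). \(b : Type0). Nat -> b) 1
  ~> \(p : Type0). (\(ψ : Nat). \(x : Type0). Nat -> x) 0 (elimNat (\(b : Nat). Type0) Nat (\(δ : Nat). \(f : Type0). Nat -> f) 0)
  ~> \(p : Type0). (\(ψ : Type0). Nat -> ψ) (elimNat (\(x : Nat). Type0) Nat (\(b : Nat). \(δ : Type0). Nat -> δ) 0)
  ~> \(p : Type0). Nat -> elimNat (\(ψ : Nat). Type0) Nat (\(x : Nat). \(b : Type0). Nat -> b) 0
  ~> \(p : Type0). Nat -> Nat
inferred type:
  Type0 -> Type0


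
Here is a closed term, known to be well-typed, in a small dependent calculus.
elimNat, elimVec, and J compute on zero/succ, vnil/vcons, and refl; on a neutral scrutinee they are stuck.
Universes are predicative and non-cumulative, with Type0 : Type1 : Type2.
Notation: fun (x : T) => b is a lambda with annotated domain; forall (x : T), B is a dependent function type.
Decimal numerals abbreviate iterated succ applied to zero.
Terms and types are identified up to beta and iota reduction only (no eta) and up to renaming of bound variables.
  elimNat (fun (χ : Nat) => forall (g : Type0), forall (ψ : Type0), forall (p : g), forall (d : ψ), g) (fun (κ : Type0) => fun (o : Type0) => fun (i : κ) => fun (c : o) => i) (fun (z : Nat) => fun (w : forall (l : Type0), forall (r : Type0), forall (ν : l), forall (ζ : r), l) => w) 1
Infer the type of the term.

the term's type:
  forall (χ : Type0), forall (g : Type0), forall (ψ : χ), forall (p : g), χ


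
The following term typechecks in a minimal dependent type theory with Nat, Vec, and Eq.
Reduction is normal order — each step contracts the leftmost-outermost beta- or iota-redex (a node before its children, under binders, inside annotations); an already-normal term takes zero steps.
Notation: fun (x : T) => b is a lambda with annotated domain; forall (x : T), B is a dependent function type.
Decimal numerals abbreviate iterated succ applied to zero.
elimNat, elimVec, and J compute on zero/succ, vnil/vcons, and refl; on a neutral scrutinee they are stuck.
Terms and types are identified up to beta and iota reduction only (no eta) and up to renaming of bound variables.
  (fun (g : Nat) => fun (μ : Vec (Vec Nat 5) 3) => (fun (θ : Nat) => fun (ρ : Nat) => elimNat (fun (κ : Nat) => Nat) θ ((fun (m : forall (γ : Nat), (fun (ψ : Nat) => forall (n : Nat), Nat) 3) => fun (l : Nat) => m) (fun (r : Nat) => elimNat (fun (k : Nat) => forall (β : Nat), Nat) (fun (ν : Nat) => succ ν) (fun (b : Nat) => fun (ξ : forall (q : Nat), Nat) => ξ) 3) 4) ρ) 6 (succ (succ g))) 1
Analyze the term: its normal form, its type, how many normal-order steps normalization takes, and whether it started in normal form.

normal form:
  fun (g : Vec (Vec Nat 5) 3) => 9
type:
  forall (g : Vec (Vec Nat 5) 3), Nat
normal-order step count: 49
already normal: no
first contracted redex: a beta-redex


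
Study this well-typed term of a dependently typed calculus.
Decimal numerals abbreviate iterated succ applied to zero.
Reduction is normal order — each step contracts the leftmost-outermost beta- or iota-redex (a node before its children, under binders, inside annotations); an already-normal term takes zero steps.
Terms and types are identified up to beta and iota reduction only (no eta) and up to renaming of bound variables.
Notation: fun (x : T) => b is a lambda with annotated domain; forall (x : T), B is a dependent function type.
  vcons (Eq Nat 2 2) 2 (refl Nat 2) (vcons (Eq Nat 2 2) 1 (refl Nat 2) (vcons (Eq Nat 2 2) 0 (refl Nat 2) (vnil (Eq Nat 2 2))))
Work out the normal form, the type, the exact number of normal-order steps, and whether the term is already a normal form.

reduced normal form:
  vcons (Eq Nat 2 2) 2 (refl Nat 2) (vcons (Eq Nat 2 2) 1 (refl Nat 2) (vcons (Eq Nat 2 2) 0 (refl Nat 2) (vnil (Eq Nat 2 2))))
inferred type:
  Vec (Eq Nat 2 2) 3
reduction steps (normal order): 0
term was already normal: yes


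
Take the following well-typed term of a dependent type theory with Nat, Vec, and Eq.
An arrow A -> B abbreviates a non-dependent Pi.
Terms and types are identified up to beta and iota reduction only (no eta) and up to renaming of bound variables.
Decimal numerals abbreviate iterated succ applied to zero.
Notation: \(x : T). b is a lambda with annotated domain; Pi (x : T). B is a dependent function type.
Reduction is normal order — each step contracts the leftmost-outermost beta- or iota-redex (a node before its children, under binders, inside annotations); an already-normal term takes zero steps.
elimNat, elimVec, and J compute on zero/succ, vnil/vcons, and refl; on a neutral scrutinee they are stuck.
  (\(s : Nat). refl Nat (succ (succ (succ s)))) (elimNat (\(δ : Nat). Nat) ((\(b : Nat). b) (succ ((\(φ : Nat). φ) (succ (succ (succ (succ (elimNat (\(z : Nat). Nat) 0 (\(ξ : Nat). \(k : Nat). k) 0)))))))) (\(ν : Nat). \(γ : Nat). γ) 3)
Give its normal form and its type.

normal form:
  refl Nat 8
type:
  Eq Nat 8 8
observation: the first redex contracted is a beta-redex; the normal form is reached in 14 normal-order steps.


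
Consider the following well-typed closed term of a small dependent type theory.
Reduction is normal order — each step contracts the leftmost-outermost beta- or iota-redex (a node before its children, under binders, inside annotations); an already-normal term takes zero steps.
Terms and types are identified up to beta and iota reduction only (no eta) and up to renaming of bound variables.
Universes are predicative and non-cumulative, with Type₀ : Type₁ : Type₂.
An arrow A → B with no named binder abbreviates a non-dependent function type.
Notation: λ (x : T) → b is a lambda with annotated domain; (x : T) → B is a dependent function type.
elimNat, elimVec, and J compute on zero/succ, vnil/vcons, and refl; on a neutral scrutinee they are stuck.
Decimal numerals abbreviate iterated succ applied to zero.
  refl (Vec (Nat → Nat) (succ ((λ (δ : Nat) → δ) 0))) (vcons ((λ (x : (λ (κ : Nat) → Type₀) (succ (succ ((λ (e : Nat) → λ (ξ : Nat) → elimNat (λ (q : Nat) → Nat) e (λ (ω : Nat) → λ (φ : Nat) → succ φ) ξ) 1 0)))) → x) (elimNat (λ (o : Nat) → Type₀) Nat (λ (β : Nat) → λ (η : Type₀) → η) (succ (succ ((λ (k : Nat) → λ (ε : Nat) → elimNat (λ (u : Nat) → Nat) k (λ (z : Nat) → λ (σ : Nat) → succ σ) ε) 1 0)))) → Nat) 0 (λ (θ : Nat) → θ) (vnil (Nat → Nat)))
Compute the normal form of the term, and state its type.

normal form:
  refl (Vec (Nat → Nat) 1) (vcons (Nat → Nat) 0 (λ (δ : Nat) → δ) (vnil (Nat → Nat)))
type:
  Eq (Vec (Nat → Nat) 1) (vcons (Nat → Nat) 0 (λ (δ : Nat) → δ) (vnil (Nat → Nat))) (vcons (Nat → Nat) 0 (λ (x : Nat) → x) (vnil (Nat → Nat)))


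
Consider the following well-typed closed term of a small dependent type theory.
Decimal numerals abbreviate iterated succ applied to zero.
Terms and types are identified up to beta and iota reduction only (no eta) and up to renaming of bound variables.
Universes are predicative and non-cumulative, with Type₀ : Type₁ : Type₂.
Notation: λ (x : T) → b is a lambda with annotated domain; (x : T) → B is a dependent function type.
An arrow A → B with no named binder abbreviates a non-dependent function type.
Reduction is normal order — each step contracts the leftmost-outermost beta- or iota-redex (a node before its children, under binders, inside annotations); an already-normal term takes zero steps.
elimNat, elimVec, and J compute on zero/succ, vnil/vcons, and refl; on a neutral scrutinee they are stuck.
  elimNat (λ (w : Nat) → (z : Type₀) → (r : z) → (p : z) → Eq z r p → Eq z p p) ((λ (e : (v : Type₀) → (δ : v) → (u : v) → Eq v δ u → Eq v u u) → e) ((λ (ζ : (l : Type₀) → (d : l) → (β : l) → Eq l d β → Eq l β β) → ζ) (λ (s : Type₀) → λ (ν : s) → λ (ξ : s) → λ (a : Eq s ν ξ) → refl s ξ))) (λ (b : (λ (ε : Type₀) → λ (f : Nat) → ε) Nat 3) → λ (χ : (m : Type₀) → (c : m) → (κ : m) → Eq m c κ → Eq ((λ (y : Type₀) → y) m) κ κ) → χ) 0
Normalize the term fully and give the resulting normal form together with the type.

reduced normal form:
  λ (w : Type₀) → λ (z : w) → λ (r : w) → λ (p : Eq w z r) → refl w r
type:
  (w : Type₀) → (z : w) → (r : w) → Eq w z r → Eq w r r
observation: the term reaches its normal form after 3 normal-order steps.


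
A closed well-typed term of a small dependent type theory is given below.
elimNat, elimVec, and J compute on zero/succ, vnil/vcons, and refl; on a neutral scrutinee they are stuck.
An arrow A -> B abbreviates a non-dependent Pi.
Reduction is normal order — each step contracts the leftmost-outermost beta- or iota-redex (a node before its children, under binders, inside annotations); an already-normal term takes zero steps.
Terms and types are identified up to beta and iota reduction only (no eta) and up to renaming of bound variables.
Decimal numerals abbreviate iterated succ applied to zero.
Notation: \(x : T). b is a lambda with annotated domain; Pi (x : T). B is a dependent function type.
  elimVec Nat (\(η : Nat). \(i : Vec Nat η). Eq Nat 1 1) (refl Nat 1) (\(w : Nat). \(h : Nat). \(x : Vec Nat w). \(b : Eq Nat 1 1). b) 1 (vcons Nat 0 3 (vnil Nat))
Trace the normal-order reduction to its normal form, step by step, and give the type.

reduction (normal order):
  elimVec Nat (\(η : Nat). \(i : Vec Nat η). Eq Nat 1 1) (refl Nat 1) (\(w : Nat). \(h : Nat). \(x : Vec Nat w). \(b : Eq Nat 1 1). b) 1 (vcons Nat 0 3 (vnil Nat))
  ~> (\(η : Nat). \(i : Nat). \(w : Vec Nat η). \(h : Eq Nat 1 1). h) 0 3 (vnil Nat) (elimVec Nat (\(x : Nat). \(b : Vec Nat x). Eq Nat 1 1) (refl Nat 1) (\(φ : Nat). \(d : Nat). \(z : Vec Nat φ). \(θ : Eq Nat 1 1). θ) 0 (vnil Nat))
  ~> (\(η : Nat). \(i : Vec Nat 0). \(w : Eq Nat 1 1). w) 3 (vnil Nat) (elimVec Nat (\(h : Nat). \(x : Vec Nat h). Eq Nat 1 1) (refl Nat 1) (\(b : Nat). \(φ : Nat). \(d : Vec Nat b). \(z : Eq Nat 1 1). z) 0 (vnil Nat))
  ~> (\(η : Vec Nat 0). \(i : Eq Nat 1 1). i) (vnil Nat) (elimVec Nat (\(w : Nat). \(h : Vec Nat w). Eq Nat 1 1) (refl Nat 1) (\(x : Nat). \(b : Nat). \(φ : Vec Nat x). \(d : Eq Nat 1 1). d) 0 (vnil Nat))
  ~> (\(η : Eq Nat 1 1). η) (elimVec Nat (\(i : Nat). \(w : Vec Nat i). Eq Nat 1 1) (refl Nat 1) (\(h : Nat). \(x : Nat). \(b : Vec Nat h). \(φ : Eq Nat 1 1). φ) 0 (vnil Nat))
  ~> elimVec Nat (\(η : Nat). \(i : Vec Nat η). Eq Nat 1 1) (refl Nat 1) (\(w : Nat). \(h : Nat). \(x : Vec Nat w). \(b : Eq Nat 1 1). b) 0 (vnil Nat)
  ~> refl Nat 1
inferred type:
  Eq Nat 1 1


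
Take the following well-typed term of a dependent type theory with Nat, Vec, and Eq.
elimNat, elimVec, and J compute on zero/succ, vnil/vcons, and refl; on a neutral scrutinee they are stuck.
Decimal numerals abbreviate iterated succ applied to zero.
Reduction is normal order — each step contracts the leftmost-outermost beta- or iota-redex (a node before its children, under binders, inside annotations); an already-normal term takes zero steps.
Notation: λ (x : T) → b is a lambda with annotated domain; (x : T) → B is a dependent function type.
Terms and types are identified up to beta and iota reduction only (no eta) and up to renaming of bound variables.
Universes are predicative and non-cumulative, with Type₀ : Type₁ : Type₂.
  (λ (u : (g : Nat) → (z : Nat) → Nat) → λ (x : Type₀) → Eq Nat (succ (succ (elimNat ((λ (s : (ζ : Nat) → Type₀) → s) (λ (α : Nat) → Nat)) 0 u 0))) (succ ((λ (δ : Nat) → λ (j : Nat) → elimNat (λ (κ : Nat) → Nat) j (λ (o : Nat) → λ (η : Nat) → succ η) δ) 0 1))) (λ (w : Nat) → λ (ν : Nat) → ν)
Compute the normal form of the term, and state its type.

normal form:
  λ (u : Type₀) → Eq Nat 2 2
the term's type:
  (u : Type₀) → Type₀


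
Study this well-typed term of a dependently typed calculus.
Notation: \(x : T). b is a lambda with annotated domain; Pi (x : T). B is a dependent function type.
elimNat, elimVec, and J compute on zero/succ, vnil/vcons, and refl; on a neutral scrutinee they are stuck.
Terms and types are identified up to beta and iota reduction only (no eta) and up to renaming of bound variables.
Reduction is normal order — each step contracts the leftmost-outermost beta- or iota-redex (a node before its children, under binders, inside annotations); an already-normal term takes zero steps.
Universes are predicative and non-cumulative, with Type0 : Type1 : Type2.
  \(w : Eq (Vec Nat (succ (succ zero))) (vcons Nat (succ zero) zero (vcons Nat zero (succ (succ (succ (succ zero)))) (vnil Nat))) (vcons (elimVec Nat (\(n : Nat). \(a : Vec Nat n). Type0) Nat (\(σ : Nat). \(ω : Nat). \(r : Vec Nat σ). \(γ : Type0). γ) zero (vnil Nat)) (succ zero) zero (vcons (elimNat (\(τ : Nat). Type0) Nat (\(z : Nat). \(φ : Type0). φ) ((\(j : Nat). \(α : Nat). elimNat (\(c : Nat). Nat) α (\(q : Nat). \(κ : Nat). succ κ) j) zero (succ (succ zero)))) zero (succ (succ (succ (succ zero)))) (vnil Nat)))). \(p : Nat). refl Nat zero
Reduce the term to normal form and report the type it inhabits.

resulting normal form:
  \(w : Eq (Vec Nat (succ (succ zero))) (vcons Nat (succ zero) zero (vcons Nat zero (succ (succ (succ (succ zero)))) (vnil Nat))) (vcons Nat (succ zero) zero (vcons Nat zero (succ (succ (succ (succ zero)))) (vnil Nat)))). \(n : Nat). refl Nat zero
type:
  Pi (w : Eq (Vec Nat (succ (succ zero))) (vcons Nat (succ zero) zero (vcons Nat zero (succ (succ (succ (succ zero)))) (vnil Nat))) (vcons Nat (succ zero) zero (vcons Nat zero (succ (succ (succ (succ zero)))) (vnil Nat)))). Pi (n : Nat). Eq Nat zero zero
observation: 11 normal-order steps normalize the term, beginning with an elimVec iota-redex.


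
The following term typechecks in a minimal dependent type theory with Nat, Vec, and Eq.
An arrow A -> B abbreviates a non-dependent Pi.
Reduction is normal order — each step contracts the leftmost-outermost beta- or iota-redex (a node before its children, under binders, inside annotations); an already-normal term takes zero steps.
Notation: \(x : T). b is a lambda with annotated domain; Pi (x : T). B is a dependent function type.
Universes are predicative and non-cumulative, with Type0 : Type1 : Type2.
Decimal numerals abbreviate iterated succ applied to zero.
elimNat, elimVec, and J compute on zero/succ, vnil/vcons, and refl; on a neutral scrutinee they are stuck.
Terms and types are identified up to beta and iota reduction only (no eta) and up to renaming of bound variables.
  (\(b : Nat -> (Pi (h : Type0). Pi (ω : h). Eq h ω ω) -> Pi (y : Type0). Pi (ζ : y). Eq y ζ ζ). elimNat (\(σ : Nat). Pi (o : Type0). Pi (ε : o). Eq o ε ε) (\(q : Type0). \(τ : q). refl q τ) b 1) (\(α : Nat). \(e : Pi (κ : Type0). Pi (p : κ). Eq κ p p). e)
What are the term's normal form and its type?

reduced normal form:
  \(b : Type0). \(h : b). refl b h
the term's type:
  Pi (b : Type0). Pi (h : b). Eq b h h


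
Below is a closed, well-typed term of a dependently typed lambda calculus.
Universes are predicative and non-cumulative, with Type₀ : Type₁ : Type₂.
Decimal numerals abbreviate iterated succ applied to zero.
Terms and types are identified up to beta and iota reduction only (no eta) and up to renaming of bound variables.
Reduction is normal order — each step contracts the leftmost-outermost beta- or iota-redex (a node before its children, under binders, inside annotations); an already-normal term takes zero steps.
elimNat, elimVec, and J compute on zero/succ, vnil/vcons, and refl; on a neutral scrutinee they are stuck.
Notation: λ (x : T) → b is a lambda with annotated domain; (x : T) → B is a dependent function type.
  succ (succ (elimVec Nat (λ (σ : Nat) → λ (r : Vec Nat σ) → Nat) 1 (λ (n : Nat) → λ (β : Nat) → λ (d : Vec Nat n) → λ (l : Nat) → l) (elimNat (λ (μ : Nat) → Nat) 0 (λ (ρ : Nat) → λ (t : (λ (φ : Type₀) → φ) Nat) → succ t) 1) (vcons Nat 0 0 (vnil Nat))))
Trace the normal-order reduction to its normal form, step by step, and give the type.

normal-order reduction sequence:
  succ (succ (elimVec Nat (λ (σ : Nat) → λ (r : Vec Nat σ) → Nat) 1 (λ (n : Nat) → λ (β : Nat) → λ (d : Vec Nat n) → λ (l : Nat) → l) (elimNat (λ (μ : Nat) → Nat) 0 (λ (ρ : Nat) → λ (t : (λ (φ : Type₀) → φ) Nat) → succ t) 1) (vcons Nat 0 0 (vnil Nat))))
  ~> succ (succ ((λ (σ : Nat) → λ (r : Nat) → λ (n : Vec Nat σ) → λ (β : Nat) → β) 0 0 (vnil Nat) (elimVec Nat (λ (d : Nat) → λ (l : Vec Nat d) → Nat) 1 (λ (μ : Nat) → λ (ρ : Nat) → λ (t : Vec Nat μ) → λ (φ : Nat) → φ) 0 (vnil Nat))))
  ~> succ (succ ((λ (σ : Nat) → λ (r : Vec Nat 0) → λ (n : Nat) → n) 0 (vnil Nat) (elimVec Nat (λ (β : Nat) → λ (d : Vec Nat β) → Nat) 1 (λ (l : Nat) → λ (μ : Nat) → λ (ρ : Vec Nat l) → λ (t : Nat) → t) 0 (vnil Nat))))
  ~> succ (succ ((λ (σ : Vec Nat 0) → λ (r : Nat) → r) (vnil Nat) (elimVec Nat (λ (n : Nat) → λ (β : Vec Nat n) → Nat) 1 (λ (d : Nat) → λ (l : Nat) → λ (μ : Vec Nat d) → λ (ρ : Nat) → ρ) 0 (vnil Nat))))
  ~> succ (succ ((λ (σ : Nat) → σ) (elimVec Nat (λ (r : Nat) → λ (n : Vec Nat r) → Nat) 1 (λ (β : Nat) → λ (d : Nat) → λ (l : Vec Nat β) → λ (μ : Nat) → μ) 0 (vnil Nat))))
  ~> succ (succ (elimVec Nat (λ (σ : Nat) → λ (r : Vec Nat σ) → Nat) 1 (λ (n : Nat) → λ (β : Nat) → λ (d : Vec Nat n) → λ (l : Nat) → l) 0 (vnil Nat)))
  ~> 3
the term's type:
  Nat


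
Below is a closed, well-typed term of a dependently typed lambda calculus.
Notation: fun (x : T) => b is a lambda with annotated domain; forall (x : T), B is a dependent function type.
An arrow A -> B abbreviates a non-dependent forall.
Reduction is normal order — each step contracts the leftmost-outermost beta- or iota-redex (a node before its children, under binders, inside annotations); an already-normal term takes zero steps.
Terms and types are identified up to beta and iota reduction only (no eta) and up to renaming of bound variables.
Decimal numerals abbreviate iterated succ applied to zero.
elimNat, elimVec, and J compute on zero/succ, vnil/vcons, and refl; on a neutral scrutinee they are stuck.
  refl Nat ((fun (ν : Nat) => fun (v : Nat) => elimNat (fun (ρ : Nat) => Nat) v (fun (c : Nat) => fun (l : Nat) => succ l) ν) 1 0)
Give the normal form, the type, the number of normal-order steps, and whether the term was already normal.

normal form:
  refl Nat 1
type:
  Eq Nat 1 1
normal-order step count: 6
term was already normal: no
first redex: a beta-redex


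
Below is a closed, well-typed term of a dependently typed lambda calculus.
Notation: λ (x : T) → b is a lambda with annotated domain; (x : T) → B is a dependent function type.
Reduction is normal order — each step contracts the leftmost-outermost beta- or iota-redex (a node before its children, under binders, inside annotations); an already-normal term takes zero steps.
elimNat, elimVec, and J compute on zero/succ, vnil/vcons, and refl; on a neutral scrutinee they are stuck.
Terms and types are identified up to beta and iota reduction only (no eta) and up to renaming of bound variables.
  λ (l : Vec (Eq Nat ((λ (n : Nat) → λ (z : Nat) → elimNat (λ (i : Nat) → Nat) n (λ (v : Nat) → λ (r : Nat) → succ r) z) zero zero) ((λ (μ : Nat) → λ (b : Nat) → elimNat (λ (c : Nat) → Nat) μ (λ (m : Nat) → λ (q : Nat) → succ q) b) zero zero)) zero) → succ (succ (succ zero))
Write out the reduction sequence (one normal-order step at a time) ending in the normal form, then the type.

normal-order reduction:
  λ (l : Vec (Eq Nat ((λ (n : Nat) → λ (z : Nat) → elimNat (λ (i : Nat) → Nat) n (λ (v : Nat) → λ (r : Nat) → succ r) z) zero zero) ((λ (μ : Nat) → λ (b : Nat) → elimNat (λ (c : Nat) → Nat) μ (λ (m : Nat) → λ (q : Nat) → succ q) b) zero zero)) zero) → succ (succ (succ zero))
  ~> λ (l : Vec (Eq Nat ((λ (n : Nat) → elimNat (λ (z : Nat) → Nat) zero (λ (i : Nat) → λ (v : Nat) → succ v) n) zero) ((λ (r : Nat) → λ (μ : Nat) → elimNat (λ (b : Nat) → Nat) r (λ (c : Nat) → λ (m : Nat) → succ m) μ) zero zero)) zero) → succ (succ (succ zero))
  ~> λ (l : Vec (Eq Nat (elimNat (λ (n : Nat) → Nat) zero (λ (z : Nat) → λ (i : Nat) → succ i) zero) ((λ (v : Nat) → λ (r : Nat) → elimNat (λ (μ : Nat) → Nat) v (λ (b : Nat) → λ (c : Nat) → succ c) r) zero zero)) zero) → succ (succ (succ zero))
  ~> λ (l : Vec (Eq Nat zero ((λ (n : Nat) → λ (z : Nat) → elimNat (λ (i : Nat) → Nat) n (λ (v : Nat) → λ (r : Nat) → succ r) z) zero zero)) zero) → succ (succ (succ zero))
  ~> λ (l : Vec (Eq Nat zero ((λ (n : Nat) → elimNat (λ (z : Nat) → Nat) zero (λ (i : Nat) → λ (v : Nat) → succ v) n) zero)) zero) → succ (succ (succ zero))
  ~> λ (l : Vec (Eq Nat zero (elimNat (λ (n : Nat) → Nat) zero (λ (z : Nat) → λ (i : Nat) → succ i) zero)) zero) → succ (succ (succ zero))
  ~> λ (l : Vec (Eq Nat zero zero) zero) → succ (succ (succ zero))
the term's type:
  (l : Vec (Eq Nat zero zero) zero) → Nat


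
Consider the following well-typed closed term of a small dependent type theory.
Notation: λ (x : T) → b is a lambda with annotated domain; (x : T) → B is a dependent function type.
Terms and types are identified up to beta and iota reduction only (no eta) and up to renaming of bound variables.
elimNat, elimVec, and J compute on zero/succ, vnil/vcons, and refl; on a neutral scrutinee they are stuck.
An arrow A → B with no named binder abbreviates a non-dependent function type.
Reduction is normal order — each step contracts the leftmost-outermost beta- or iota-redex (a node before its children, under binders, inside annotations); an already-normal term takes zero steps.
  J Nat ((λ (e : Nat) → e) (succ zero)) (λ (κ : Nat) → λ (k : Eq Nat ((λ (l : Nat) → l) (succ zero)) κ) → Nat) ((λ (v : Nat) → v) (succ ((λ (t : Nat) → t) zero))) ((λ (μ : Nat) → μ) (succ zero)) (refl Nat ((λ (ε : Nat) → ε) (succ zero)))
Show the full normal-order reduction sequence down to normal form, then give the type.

normal-order reduction:
  J Nat ((λ (e : Nat) → e) (succ zero)) (λ (κ : Nat) → λ (k : Eq Nat ((λ (l : Nat) → l) (succ zero)) κ) → Nat) ((λ (v : Nat) → v) (succ ((λ (t : Nat) → t) zero))) ((λ (μ : Nat) → μ) (succ zero)) (refl Nat ((λ (ε : Nat) → ε) (succ zero)))
  ~> (λ (e : Nat) → e) (succ ((λ (κ : Nat) → κ) zero))
  ~> succ ((λ (e : Nat) → e) zero)
  ~> succ zero
type:
  Nat


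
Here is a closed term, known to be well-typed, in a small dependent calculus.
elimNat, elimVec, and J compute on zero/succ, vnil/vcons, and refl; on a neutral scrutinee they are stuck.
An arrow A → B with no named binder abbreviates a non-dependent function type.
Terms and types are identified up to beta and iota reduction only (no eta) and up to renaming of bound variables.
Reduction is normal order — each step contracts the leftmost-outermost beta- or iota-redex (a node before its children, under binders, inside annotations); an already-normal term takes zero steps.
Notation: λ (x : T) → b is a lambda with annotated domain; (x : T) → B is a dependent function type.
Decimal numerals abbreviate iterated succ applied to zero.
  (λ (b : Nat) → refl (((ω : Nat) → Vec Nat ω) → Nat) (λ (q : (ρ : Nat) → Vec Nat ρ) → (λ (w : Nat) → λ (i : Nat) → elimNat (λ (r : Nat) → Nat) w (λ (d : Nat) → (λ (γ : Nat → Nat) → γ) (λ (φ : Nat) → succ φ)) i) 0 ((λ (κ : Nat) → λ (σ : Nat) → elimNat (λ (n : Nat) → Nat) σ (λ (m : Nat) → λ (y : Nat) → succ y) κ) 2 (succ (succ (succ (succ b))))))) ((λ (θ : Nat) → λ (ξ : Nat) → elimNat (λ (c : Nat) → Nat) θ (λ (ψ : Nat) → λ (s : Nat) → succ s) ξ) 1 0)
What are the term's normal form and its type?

normal form:
  refl (((b : Nat) → Vec Nat b) → Nat) (λ (ω : (q : Nat) → Vec Nat q) → 7)
inferred type:
  Eq (((b : Nat) → Vec Nat b) → Nat) (λ (ω : (q : Nat) → Vec Nat q) → 7) (λ (ρ : (w : Nat) → Vec Nat w) → 7)


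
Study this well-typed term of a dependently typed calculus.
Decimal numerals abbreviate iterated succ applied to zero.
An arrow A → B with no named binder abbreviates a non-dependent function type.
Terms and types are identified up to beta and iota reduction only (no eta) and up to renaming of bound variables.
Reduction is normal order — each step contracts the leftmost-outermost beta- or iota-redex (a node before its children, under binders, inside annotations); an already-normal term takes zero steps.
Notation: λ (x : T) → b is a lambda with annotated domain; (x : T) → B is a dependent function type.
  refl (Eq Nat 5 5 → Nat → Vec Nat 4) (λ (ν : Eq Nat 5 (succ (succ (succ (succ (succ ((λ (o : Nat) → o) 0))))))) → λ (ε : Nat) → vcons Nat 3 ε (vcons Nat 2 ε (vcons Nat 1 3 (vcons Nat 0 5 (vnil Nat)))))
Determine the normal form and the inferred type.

normal form:
  refl (Eq Nat 5 5 → Nat → Vec Nat 4) (λ (ν : Eq Nat 5 5) → λ (o : Nat) → vcons Nat 3 o (vcons Nat 2 o (vcons Nat 1 3 (vcons Nat 0 5 (vnil Nat)))))
type:
  Eq (Eq Nat 5 5 → Nat → Vec Nat 4) (λ (ν : Eq Nat 5 5) → λ (o : Nat) → vcons Nat 3 o (vcons Nat 2 o (vcons Nat 1 3 (vcons Nat 0 5 (vnil Nat))))) (λ (ε : Eq Nat 5 5) → λ (e : Nat) → vcons Nat 3 e (vcons Nat 2 e (vcons Nat 1 3 (vcons Nat 0 5 (vnil Nat)))))
observation: the first redex contracted is a beta-redex; the normal form is reached in 1 normal-order step.
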